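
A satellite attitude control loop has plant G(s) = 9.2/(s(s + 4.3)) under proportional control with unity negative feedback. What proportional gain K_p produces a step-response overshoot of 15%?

From %OS = 100·exp(−πζ/√(1−ζ²)) = 15%, ζ = −ln(0.15)/√(π²+ln²(0.15)) = 0.5169.
Characteristic equation s² + 4.3s + 9.2K_p = 0 gives ζ = 4.3/(2√(9.2K_p)).
Setting ζ = 0.5169: √(9.2K_p) = 4.3/(2·0.5169) = 4.159, so K_p = 17.3/9.2 = 1.88.

K_p = 1.88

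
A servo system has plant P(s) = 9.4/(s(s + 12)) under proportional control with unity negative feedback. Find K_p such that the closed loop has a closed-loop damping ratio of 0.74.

Closed-loop characteristic equation: s² + 12s + K_p·9.4 = 0.
So ω_n = √(9.4K_p) and 2ζω_n = 12, giving ζ = 12/(2√(9.4K_p)).
Setting ζ = 0.74: √(9.4K_p) = 12/(2·0.74) = 8.108, so K_p = 65.74/9.4 = 6.99.

K_p = 6.99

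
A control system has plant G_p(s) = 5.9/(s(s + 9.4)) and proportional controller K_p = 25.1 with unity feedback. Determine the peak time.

Closed-loop characteristic equation: s² + 9.4s + 148.1 = 0, so ω_n = 12.17 rad/s and ζ = 9.4/(2·12.17) = 0.3862.
Damped frequency ω_d = ω_n√(1−ζ²) = 11.22 rad/s, so peak time T_p = π/ω_d = 0.28 s.

T_p = 0.28 s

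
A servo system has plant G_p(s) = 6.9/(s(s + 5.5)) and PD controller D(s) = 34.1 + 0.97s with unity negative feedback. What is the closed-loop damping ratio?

Forward path: (34.1 + 0.97s)·6.9/(s(s+5.5)). The closed-loop characteristic equation is s² + (5.5 + 6.9·0.97)s + 6.9·34.1 = 0.
That is s² + 12.19s + 235.3 = 0, so ω_n = 15.34 rad/s and ζ = 12.19/(2·15.34) = 0.3974.

ζ = 0.397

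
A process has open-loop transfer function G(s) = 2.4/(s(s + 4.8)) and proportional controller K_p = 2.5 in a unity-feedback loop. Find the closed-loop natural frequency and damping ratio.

ω_n = 2.45 rad/s, ζ = 0.98

1 + K_p·G(s) = 0 gives s² + 4.8s + 6 = 0.
Matching s² + 2ζω_n s + ω_n²: ω_n = √6 = 2.449 rad/s and 2ζω_n = 4.8, so ζ = 4.8/(2·2.449) = 0.98.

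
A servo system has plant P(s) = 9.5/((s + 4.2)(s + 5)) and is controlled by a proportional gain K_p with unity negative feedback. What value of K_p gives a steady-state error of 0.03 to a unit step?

K_p = 71.5

Steady-state error for a unit step on this type-0 loop is 1/(1 + K_p·P(0)).
P(0) = 0.4524. Require 1/(1 + K_p·0.4524) = 0.03, so 1 + 0.4524·K_p = 33.33.
K_p = (33.33 − 1)/0.4524 = 71.5.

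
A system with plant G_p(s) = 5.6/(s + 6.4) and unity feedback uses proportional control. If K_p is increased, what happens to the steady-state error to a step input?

decrease

e_ss = 1/(1 + K_p·G_p(0)); a larger K_p raises the denominator, so e_ss decreases.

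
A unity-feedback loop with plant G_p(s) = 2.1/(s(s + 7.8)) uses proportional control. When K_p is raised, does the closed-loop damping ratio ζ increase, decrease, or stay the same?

ζ = 7.8/(2√(2.1K_p)); increasing K_p raises the denominator, so ζ falls.

decrease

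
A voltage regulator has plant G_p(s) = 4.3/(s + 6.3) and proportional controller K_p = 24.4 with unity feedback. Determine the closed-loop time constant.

Closed-loop transfer function: T(s) = K_p·G_p(s)/(1 + K_p·G_p(s)) = 104.9/(s + 6.3 + 104.9) = 104.9/(s + 111.2).
Time constant τ = 1/111.2 = 0.00899 s.

τ = 0.00899 s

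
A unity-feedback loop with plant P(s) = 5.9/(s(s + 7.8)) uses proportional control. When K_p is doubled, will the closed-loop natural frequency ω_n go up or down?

increase

ω_n = √(5.9·K_p), which grows with K_p.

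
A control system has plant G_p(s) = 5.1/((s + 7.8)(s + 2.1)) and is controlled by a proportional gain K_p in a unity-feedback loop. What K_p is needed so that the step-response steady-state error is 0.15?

Steady-state error for a unit step on this type-0 loop is 1/(1 + K_p·G_p(0)).
G_p(0) = 0.3114. Require 1/(1 + K_p·0.3114) = 0.15, so 1 + 0.3114·K_p = 6.667.
K_p = (6.667 − 1)/0.3114 = 18.2.

K_p = 18.2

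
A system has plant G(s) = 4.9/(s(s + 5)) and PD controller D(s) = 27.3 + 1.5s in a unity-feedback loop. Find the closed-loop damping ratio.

ζ = 0.534

Forward path: (27.3 + 1.5s)·4.9/(s(s+5)). The closed-loop characteristic equation is s² + (5 + 4.9·1.5)s + 4.9·27.3 = 0.
That is s² + 12.35s + 133.8 = 0, so ω_n = 11.57 rad/s and ζ = 12.35/(2·11.57) = 0.5339.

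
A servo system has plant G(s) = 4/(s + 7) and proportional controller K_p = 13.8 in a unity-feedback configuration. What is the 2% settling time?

Closed-loop transfer function: T(s) = K_p·G(s)/(1 + K_p·G(s)) = 55.2/(s + 7 + 55.2) = 55.2/(s + 62.2).
Time constant τ = 1/62.2 = 0.01608 s, so the 2% settling time is about 4τ = 0.0643 s.

T_s ≈ 0.0643 s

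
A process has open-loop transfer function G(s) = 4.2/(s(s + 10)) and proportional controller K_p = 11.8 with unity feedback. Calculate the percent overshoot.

4.2%

Closed-loop characteristic equation: s² + 10s + 49.56 = 0, so ω_n = 7.04 rad/s and ζ = 10/(2·7.04) = 0.7102.
%OS = 100·exp(−πζ/√(1−ζ²)) = 100·exp(−π·0.7102/√0.4956) = 4.2%.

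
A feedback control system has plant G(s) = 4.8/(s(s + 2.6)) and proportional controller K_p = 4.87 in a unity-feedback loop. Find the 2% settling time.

T_s ≈ 3.08 s

The closed-loop denominator s² + 2.6s + 23.38 gives ω_n = √23.38 = 4.835 and ζ = 2.6/(2ω_n) = 0.2689.
2% settling time T_s ≈ 4/(ζω_n) = 4/1.3 = 3.08 s.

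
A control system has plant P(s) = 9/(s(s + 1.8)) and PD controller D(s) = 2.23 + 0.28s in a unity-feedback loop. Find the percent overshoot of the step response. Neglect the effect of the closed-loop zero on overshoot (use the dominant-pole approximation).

Forward path: (2.23 + 0.28s)·9/(s(s+1.8)). The closed-loop characteristic equation is s² + (1.8 + 9·0.28)s + 9·2.23 = 0.
That is s² + 4.32s + 20.07 = 0, so ω_n = 4.48 rad/s and ζ = 4.32/(2·4.48) = 0.4821.
%OS = 100·exp(−πζ/√(1−ζ²)) = 17.7%.

17.7%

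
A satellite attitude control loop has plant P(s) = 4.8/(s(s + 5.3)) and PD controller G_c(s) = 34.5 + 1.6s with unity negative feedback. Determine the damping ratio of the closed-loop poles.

ζ = 0.504

Forward path: (34.5 + 1.6s)·4.8/(s(s+5.3)). The closed-loop characteristic equation is s² + (5.3 + 4.8·1.6)s + 4.8·34.5 = 0.
That is s² + 12.98s + 165.6 = 0, so ω_n = 12.87 rad/s and ζ = 12.98/(2·12.87) = 0.5043.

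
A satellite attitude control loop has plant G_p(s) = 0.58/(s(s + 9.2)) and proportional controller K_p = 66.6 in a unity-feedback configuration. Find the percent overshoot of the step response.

3.15%

From 1 + K_pG_p(s) = 0: s² + 9.2s + 38.63 = 0 ⇒ ω_n = 6.215, ζ = 0.7401.
%OS = 100·exp(−πζ/√(1−ζ²)) = 100·exp(−π·0.7401/√0.4522) = 3.15%.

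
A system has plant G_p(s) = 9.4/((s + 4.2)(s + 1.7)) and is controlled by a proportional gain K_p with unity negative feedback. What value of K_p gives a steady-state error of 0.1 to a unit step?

The loop is type 0, so e_ss(step) = 1/(1 + K_pos) with K_pos = K_p·G_p(0).
G_p(0) = 1.317. Require 1/(1 + K_p·1.317) = 0.1, so 1 + 1.317·K_p = 10.
K_p = (10 − 1)/1.317 = 6.84.

K_p = 6.84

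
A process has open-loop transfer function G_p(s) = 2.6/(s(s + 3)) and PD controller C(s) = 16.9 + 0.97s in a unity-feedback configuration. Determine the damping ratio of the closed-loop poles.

ζ = 0.417

Forward path: (16.9 + 0.97s)·2.6/(s(s+3)). The closed-loop characteristic equation is s² + (3 + 2.6·0.97)s + 2.6·16.9 = 0.
That is s² + 5.522s + 43.94 = 0, so ω_n = 6.629 rad/s and ζ = 5.522/(2·6.629) = 0.4165.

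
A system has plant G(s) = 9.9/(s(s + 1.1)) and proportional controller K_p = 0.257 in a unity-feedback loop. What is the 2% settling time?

T_s ≈ 7.27 s

Closed-loop characteristic equation: s² + 1.1s + 2.544 = 0, so ω_n = 1.595 rad/s and ζ = 1.1/(2·1.595) = 0.3448.
2% settling time T_s ≈ 4/(ζω_n) = 4/0.55 = 7.27 s.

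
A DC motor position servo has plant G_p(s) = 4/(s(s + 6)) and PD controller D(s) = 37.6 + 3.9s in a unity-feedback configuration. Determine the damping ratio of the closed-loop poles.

Forward path: (37.6 + 3.9s)·4/(s(s+6)). The closed-loop characteristic equation is s² + (6 + 4·3.9)s + 4·37.6 = 0.
That is s² + 21.6s + 150.4 = 0, so ω_n = 12.26 rad/s and ζ = 21.6/(2·12.26) = 0.8806.

ζ = 0.881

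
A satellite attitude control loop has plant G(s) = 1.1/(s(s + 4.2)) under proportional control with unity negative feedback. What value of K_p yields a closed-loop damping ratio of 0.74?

Closed-loop characteristic equation: s² + 4.2s + K_p·1.1 = 0.
So ω_n = √(1.1K_p) and 2ζω_n = 4.2, giving ζ = 4.2/(2√(1.1K_p)).
Setting ζ = 0.74: √(1.1K_p) = 4.2/(2·0.74) = 2.838, so K_p = 8.053/1.1 = 7.32.

K_p = 7.32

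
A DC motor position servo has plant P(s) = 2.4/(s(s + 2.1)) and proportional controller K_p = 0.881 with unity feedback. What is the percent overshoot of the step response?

3.77%

From 1 + K_pP(s) = 0: s² + 2.1s + 2.114 = 0 ⇒ ω_n = 1.454, ζ = 0.7221.
%OS = 100·exp(−πζ/√(1−ζ²)) = 100·exp(−π·0.7221/√0.4786) = 3.77%.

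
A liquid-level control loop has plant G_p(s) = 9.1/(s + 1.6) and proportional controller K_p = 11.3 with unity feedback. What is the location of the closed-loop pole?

Closed-loop transfer function: T(s) = K_p·G_p(s)/(1 + K_p·G_p(s)) = 102.8/(s + 1.6 + 102.8) = 102.8/(s + 104.4).
The closed-loop pole is at s = −104.4.

s = -104.4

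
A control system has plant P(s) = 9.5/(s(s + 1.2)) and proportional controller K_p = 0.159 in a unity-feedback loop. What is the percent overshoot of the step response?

17.3%

Closed-loop characteristic equation: s² + 1.2s + 1.51 = 0, so ω_n = 1.229 rad/s and ζ = 1.2/(2·1.229) = 0.4882.
%OS = 100·exp(−πζ/√(1−ζ²)) = 100·exp(−π·0.4882/√0.7617) = 17.3%.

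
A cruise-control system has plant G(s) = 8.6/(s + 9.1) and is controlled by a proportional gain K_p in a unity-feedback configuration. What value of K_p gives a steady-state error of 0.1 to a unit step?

K_p = 9.52

For a type-0 loop with proportional control, e_ss = 1/(1 + K_p·G(0)).
G(0) = 0.9451. Require 1/(1 + K_p·0.9451) = 0.1, so 1 + 0.9451·K_p = 10.
K_p = (10 − 1)/0.9451 = 9.52.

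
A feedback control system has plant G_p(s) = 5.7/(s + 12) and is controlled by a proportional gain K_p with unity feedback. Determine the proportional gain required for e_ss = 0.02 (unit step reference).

K_p = 103

Steady-state error for a unit step on this type-0 loop is 1/(1 + K_p·G_p(0)).
G_p(0) = 0.475. Require 1/(1 + K_p·0.475) = 0.02, so 1 + 0.475·K_p = 50.
K_p = (50 − 1)/0.475 = 103.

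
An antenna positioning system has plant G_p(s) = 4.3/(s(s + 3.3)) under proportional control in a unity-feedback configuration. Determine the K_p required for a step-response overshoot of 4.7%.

From %OS = 100·exp(−πζ/√(1−ζ²)) = 4.7%, ζ = −ln(0.047)/√(π²+ln²(0.047)) = 0.6975.
Characteristic equation s² + 3.3s + 4.3K_p = 0 gives ζ = 3.3/(2√(4.3K_p)).
Setting ζ = 0.6975: √(4.3K_p) = 3.3/(2·0.6975) = 2.366, so K_p = 5.597/4.3 = 1.3.

K_p = 1.3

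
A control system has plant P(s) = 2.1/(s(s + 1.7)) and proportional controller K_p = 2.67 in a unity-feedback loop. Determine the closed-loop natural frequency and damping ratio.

ω_n = 2.37 rad/s, ζ = 0.359

1 + K_p·P(s) = 0 gives s² + 1.7s + 5.607 = 0.
So ω_n² = 5.607 ⇒ ω_n = 2.368 rad/s, and ζ = 1.7/(2ω_n) = 0.359.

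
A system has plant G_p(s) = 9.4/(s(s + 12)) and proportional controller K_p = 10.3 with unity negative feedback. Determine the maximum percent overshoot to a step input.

8.92%

From 1 + K_pG_p(s) = 0: s² + 12s + 96.82 = 0 ⇒ ω_n = 9.84, ζ = 0.6098.
%OS = 100·exp(−πζ/√(1−ζ²)) = 100·exp(−π·0.6098/√0.6282) = 8.92%.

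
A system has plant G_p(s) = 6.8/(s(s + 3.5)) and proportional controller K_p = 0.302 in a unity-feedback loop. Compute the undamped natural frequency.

1 + K_p·G_p(s) = 0 gives s² + 3.5s + 2.054 = 0.
Matching s² + 2ζω_n s + ω_n²: ω_n = √2.054 = 1.433 rad/s and 2ζω_n = 3.5, so ζ = 3.5/(2·1.433) = 1.22.

ω_n = 1.43 rad/s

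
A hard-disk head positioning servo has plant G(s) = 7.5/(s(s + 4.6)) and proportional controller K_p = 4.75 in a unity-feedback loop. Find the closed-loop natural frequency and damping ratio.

ω_n = 5.97 rad/s, ζ = 0.385

1 + K_p·G(s) = 0 gives s² + 4.6s + 35.62 = 0.
So ω_n² = 35.62 ⇒ ω_n = 5.969 rad/s, and ζ = 4.6/(2ω_n) = 0.385.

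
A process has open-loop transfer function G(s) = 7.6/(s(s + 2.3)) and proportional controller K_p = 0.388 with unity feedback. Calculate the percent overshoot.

The closed-loop denominator s² + 2.3s + 2.949 gives ω_n = √2.949 = 1.717 and ζ = 2.3/(2ω_n) = 0.6697.
%OS = 100·exp(−πζ/√(1−ζ²)) = 100·exp(−π·0.6697/√0.5515) = 5.88%.

5.88%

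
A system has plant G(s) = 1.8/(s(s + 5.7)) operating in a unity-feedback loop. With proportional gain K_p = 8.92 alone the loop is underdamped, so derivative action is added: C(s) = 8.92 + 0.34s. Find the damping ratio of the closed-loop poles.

ζ = 0.788

Forward path: (8.92 + 0.34s)·1.8/(s(s+5.7)). The closed-loop characteristic equation is s² + (5.7 + 1.8·0.34)s + 1.8·8.92 = 0.
That is s² + 6.312s + 16.06 = 0, so ω_n = 4.007 rad/s and ζ = 6.312/(2·4.007) = 0.7876.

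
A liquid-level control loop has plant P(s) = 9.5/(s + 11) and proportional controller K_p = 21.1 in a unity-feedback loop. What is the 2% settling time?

Closed-loop transfer function: T(s) = K_p·P(s)/(1 + K_p·P(s)) = 200.5/(s + 11 + 200.5) = 200.5/(s + 211.5).
Time constant τ = 1/211.5 = 0.004729 s, so the 2% settling time is about 4τ = 0.0189 s.

T_s ≈ 0.0189 s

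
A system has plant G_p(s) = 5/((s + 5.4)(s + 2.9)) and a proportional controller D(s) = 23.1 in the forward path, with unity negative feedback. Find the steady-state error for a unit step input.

0.119

The loop is type 0. Static position error constant K_pos = D(0)·G_p(0) = 23.1·0.3193 = 7.375.
Steady-state error to a unit step: e_ss = 1/(1+K_pos) = 1/8.375 = 0.119.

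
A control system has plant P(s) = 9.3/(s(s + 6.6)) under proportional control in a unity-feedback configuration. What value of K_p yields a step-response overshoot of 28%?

From %OS = 100·exp(−πζ/√(1−ζ²)) = 28%, ζ = −ln(0.28)/√(π²+ln²(0.28)) = 0.3755.
Characteristic equation s² + 6.6s + 9.3K_p = 0 gives ζ = 6.6/(2√(9.3K_p)).
Setting ζ = 0.3755: √(9.3K_p) = 6.6/(2·0.3755) = 8.787, so K_p = 77.22/9.3 = 8.3.

K_p = 8.3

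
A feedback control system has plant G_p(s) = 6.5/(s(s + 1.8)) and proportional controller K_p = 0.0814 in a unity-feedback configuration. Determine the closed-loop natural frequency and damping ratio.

ω_n = 0.727 rad/s, ζ = 1.24

The closed-loop denominator is s(s+1.8) + 0.0814·6.5 = s² + 1.8s + 0.5291.
Matching s² + 2ζω_n s + ω_n²: ω_n = √0.5291 = 0.7274 rad/s and 2ζω_n = 1.8, so ζ = 1.8/(2·0.7274) = 1.24.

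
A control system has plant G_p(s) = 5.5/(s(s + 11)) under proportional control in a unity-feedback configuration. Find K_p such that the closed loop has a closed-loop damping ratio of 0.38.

K_p = 38.1

Closed-loop characteristic equation: s² + 11s + K_p·5.5 = 0.
So ω_n = √(5.5K_p) and 2ζω_n = 11, giving ζ = 11/(2√(5.5K_p)).
Setting ζ = 0.38: √(5.5K_p) = 11/(2·0.38) = 14.47, so K_p = 209.5/5.5 = 38.1.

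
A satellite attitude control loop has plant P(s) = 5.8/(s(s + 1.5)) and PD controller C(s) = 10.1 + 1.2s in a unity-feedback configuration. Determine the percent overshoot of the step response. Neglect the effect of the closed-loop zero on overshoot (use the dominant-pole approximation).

12.5%

Forward path: (10.1 + 1.2s)·5.8/(s(s+1.5)). The closed-loop characteristic equation is s² + (1.5 + 5.8·1.2)s + 5.8·10.1 = 0.
That is s² + 8.46s + 58.58 = 0, so ω_n = 7.654 rad/s and ζ = 8.46/(2·7.654) = 0.5527.
%OS = 100·exp(−πζ/√(1−ζ²)) = 12.5%.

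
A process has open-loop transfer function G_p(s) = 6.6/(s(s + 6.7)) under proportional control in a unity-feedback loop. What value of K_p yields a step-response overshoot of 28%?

From %OS = 100·exp(−πζ/√(1−ζ²)) = 28%, ζ = −ln(0.28)/√(π²+ln²(0.28)) = 0.3755.
Characteristic equation s² + 6.7s + 6.6K_p = 0 gives ζ = 6.7/(2√(6.6K_p)).
Setting ζ = 0.3755: √(6.6K_p) = 6.7/(2·0.3755) = 8.92, so K_p = 79.58/6.6 = 12.1.

K_p = 12.1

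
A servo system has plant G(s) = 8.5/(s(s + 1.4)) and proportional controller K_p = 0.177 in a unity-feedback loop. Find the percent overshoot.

11.3%

Closed-loop characteristic equation: s² + 1.4s + 1.504 = 0, so ω_n = 1.227 rad/s and ζ = 1.4/(2·1.227) = 0.5707.
%OS = 100·exp(−πζ/√(1−ζ²)) = 100·exp(−π·0.5707/√0.6743) = 11.3%.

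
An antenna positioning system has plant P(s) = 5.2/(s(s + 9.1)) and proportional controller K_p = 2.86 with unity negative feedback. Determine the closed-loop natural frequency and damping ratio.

With unity feedback the closed-loop characteristic equation is s² + 9.1s + 2.86·5.2 = s² + 9.1s + 14.87 = 0.
Matching s² + 2ζω_n s + ω_n²: ω_n = √14.87 = 3.856 rad/s and 2ζω_n = 9.1, so ζ = 9.1/(2·3.856) = 1.18.

ω_n = 3.86 rad/s, ζ = 1.18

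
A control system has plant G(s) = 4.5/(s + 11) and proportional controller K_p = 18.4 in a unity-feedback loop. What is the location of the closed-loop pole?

s = -93.8

Closed-loop transfer function: T(s) = K_p·G(s)/(1 + K_p·G(s)) = 82.8/(s + 11 + 82.8) = 82.8/(s + 93.8).
The closed-loop pole is at s = −93.8.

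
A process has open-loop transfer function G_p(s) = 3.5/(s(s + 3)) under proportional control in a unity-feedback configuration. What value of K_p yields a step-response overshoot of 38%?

K_p = 7.42

From %OS = 100·exp(−πζ/√(1−ζ²)) = 38%, ζ = −ln(0.38)/√(π²+ln²(0.38)) = 0.2943.
Characteristic equation s² + 3s + 3.5K_p = 0 gives ζ = 3/(2√(3.5K_p)).
Setting ζ = 0.2943: √(3.5K_p) = 3/(2·0.2943) = 5.096, so K_p = 25.97/3.5 = 7.42.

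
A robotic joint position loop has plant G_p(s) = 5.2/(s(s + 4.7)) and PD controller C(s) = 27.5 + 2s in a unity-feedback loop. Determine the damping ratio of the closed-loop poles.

ζ = 0.631

Forward path: (27.5 + 2s)·5.2/(s(s+4.7)). The closed-loop characteristic equation is s² + (4.7 + 5.2·2)s + 5.2·27.5 = 0.
That is s² + 15.1s + 143 = 0, so ω_n = 11.96 rad/s and ζ = 15.1/(2·11.96) = 0.6314.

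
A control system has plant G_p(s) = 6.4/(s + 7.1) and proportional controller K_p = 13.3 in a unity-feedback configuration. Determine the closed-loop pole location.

s = -92.22

Closed-loop transfer function: T(s) = K_p·G_p(s)/(1 + K_p·G_p(s)) = 85.12/(s + 7.1 + 85.12) = 85.12/(s + 92.22).
The closed-loop pole is at s = −92.22.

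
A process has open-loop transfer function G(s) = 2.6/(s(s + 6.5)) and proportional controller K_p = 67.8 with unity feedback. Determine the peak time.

From 1 + K_pG(s) = 0: s² + 6.5s + 176.3 = 0 ⇒ ω_n = 13.28, ζ = 0.2448.
Damped frequency ω_d = ω_n√(1−ζ²) = 12.87 rad/s, so peak time T_p = π/ω_d = 0.244 s.

T_p = 0.244 s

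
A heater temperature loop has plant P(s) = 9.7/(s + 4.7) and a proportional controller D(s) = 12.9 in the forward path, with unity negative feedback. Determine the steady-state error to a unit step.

The loop is type 0. Static position error constant K_pos = D(0)·P(0) = 12.9·2.064 = 26.62.
Steady-state error to a unit step: e_ss = 1/(1+K_pos) = 1/27.62 = 0.0362.

0.0362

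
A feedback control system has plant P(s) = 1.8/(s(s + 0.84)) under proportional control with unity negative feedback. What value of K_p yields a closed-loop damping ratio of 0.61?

K_p = 0.263

Closed-loop characteristic equation: s² + 0.84s + K_p·1.8 = 0.
So ω_n = √(1.8K_p) and 2ζω_n = 0.84, giving ζ = 0.84/(2√(1.8K_p)).
Setting ζ = 0.61: √(1.8K_p) = 0.84/(2·0.61) = 0.6885, so K_p = 0.4741/1.8 = 0.263.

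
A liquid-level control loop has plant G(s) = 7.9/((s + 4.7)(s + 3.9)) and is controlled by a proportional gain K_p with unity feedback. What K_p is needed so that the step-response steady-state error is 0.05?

K_p = 44.1

Steady-state error for a unit step on this type-0 loop is 1/(1 + K_p·G(0)).
G(0) = 0.431. Require 1/(1 + K_p·0.431) = 0.05, so 1 + 0.431·K_p = 20.
K_p = (20 − 1)/0.431 = 44.1.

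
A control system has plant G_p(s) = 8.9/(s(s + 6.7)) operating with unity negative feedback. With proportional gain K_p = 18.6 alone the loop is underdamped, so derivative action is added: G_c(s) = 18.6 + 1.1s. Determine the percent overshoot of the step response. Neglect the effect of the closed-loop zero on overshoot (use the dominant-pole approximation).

Forward path: (18.6 + 1.1s)·8.9/(s(s+6.7)). The closed-loop characteristic equation is s² + (6.7 + 8.9·1.1)s + 8.9·18.6 = 0.
That is s² + 16.49s + 165.5 = 0, so ω_n = 12.87 rad/s and ζ = 16.49/(2·12.87) = 0.6408.
%OS = 100·exp(−πζ/√(1−ζ²)) = 7.26%.

7.26%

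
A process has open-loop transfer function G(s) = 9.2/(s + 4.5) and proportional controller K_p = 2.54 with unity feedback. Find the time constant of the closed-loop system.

τ = 0.0359 s

Closed-loop transfer function: T(s) = K_p·G(s)/(1 + K_p·G(s)) = 23.37/(s + 4.5 + 23.37) = 23.37/(s + 27.87).
Time constant τ = 1/27.87 = 0.0359 s.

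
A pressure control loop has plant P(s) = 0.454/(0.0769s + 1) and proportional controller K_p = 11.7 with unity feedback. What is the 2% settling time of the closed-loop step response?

Closed loop: T(s) = K_p·P/(1+K_p·P) = 5.312/(0.0769s + 1 + 5.312), with pole at s = −(1 + 5.312)/0.0769 = −82.08.
τ = 1/82.08 = 0.01218 s, so 2% settling time ≈ 4τ = 0.0487 s.

T_s ≈ 0.0487 s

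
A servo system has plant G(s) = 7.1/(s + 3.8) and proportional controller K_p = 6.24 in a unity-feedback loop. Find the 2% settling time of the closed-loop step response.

Closed-loop transfer function: T(s) = K_p·G(s)/(1 + K_p·G(s)) = 44.3/(s + 3.8 + 44.3) = 44.3/(s + 48.1).
Time constant τ = 1/48.1 = 0.02079 s, so the 2% settling time is about 4τ = 0.0832 s.

T_s ≈ 0.0832 s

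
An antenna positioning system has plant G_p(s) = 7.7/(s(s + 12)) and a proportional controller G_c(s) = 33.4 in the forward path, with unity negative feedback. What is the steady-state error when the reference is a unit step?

0

The open loop G_c(s)G_p(s) has a pole at the origin (type 1), so the static position error constant is infinite and e_ss = 1/(1+∞) = 0.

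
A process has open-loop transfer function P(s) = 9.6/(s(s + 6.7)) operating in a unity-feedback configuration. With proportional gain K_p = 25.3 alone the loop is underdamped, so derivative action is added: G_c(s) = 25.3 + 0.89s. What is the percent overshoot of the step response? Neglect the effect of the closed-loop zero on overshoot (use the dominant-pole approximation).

Forward path: (25.3 + 0.89s)·9.6/(s(s+6.7)). The closed-loop characteristic equation is s² + (6.7 + 9.6·0.89)s + 9.6·25.3 = 0.
That is s² + 15.24s + 242.9 = 0, so ω_n = 15.58 rad/s and ζ = 15.24/(2·15.58) = 0.4891.
%OS = 100·exp(−πζ/√(1−ζ²)) = 17.2%.

17.2%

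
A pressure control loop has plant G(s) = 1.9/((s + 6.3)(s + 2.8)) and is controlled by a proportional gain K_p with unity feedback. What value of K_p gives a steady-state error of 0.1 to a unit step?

K_p = 83.6

The loop is type 0, so e_ss(step) = 1/(1 + K_pos) with K_pos = K_p·G(0).
G(0) = 0.1077. Require 1/(1 + K_p·0.1077) = 0.1, so 1 + 0.1077·K_p = 10.
K_p = (10 − 1)/0.1077 = 83.6.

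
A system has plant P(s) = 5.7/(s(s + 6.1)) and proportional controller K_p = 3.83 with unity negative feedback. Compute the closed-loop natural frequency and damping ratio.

1 + K_p·P(s) = 0 gives s² + 6.1s + 21.83 = 0.
Matching s² + 2ζω_n s + ω_n²: ω_n = √21.83 = 4.672 rad/s and 2ζω_n = 6.1, so ζ = 6.1/(2·4.672) = 0.653.

ω_n = 4.67 rad/s, ζ = 0.653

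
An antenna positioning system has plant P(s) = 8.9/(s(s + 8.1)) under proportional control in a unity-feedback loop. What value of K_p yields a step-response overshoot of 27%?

K_p = 12.5

From %OS = 100·exp(−πζ/√(1−ζ²)) = 27%, ζ = −ln(0.27)/√(π²+ln²(0.27)) = 0.3847.
Characteristic equation s² + 8.1s + 8.9K_p = 0 gives ζ = 8.1/(2√(8.9K_p)).
Setting ζ = 0.3847: √(8.9K_p) = 8.1/(2·0.3847) = 10.53, so K_p = 110.8/8.9 = 12.5.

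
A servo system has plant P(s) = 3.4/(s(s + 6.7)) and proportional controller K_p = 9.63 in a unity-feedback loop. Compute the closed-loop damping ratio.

ζ = 0.585

1 + K_p·P(s) = 0 gives s² + 6.7s + 32.74 = 0.
So ω_n² = 32.74 ⇒ ω_n = 5.722 rad/s, and ζ = 6.7/(2ω_n) = 0.585.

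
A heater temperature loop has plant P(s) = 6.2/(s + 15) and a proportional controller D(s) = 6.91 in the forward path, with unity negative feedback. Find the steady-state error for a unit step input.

The loop is type 0. Static position error constant K_pos = D(0)·P(0) = 6.91·0.4133 = 2.856.
Steady-state error to a unit step: e_ss = 1/(1+K_pos) = 1/3.856 = 0.259.

0.259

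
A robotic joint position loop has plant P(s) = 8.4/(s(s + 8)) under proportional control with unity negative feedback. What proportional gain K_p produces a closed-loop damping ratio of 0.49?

K_p = 7.93

Closed-loop characteristic equation: s² + 8s + K_p·8.4 = 0.
So ω_n = √(8.4K_p) and 2ζω_n = 8, giving ζ = 8/(2√(8.4K_p)).
Setting ζ = 0.49: √(8.4K_p) = 8/(2·0.49) = 8.163, so K_p = 66.64/8.4 = 7.93.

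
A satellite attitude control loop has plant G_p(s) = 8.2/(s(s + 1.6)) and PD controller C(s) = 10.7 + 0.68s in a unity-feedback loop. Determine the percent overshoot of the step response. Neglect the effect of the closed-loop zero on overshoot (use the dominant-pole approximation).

27.2%

Forward path: (10.7 + 0.68s)·8.2/(s(s+1.6)). The closed-loop characteristic equation is s² + (1.6 + 8.2·0.68)s + 8.2·10.7 = 0.
That is s² + 7.176s + 87.74 = 0, so ω_n = 9.367 rad/s and ζ = 7.176/(2·9.367) = 0.383.
%OS = 100·exp(−πζ/√(1−ζ²)) = 27.2%.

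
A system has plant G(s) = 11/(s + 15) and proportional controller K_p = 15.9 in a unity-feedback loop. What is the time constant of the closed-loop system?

τ = 0.00527 s

Closed-loop transfer function: T(s) = K_p·G(s)/(1 + K_p·G(s)) = 174.9/(s + 15 + 174.9) = 174.9/(s + 189.9).
Time constant τ = 1/189.9 = 0.00527 s.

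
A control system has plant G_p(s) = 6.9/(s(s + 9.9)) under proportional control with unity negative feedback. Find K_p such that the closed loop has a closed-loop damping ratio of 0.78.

K_p = 5.84

Closed-loop characteristic equation: s² + 9.9s + K_p·6.9 = 0.
So ω_n = √(6.9K_p) and 2ζω_n = 9.9, giving ζ = 9.9/(2√(6.9K_p)).
Setting ζ = 0.78: √(6.9K_p) = 9.9/(2·0.78) = 6.346, so K_p = 40.27/6.9 = 5.84.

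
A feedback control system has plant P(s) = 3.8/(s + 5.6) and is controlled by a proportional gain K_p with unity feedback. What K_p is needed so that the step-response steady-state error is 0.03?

K_p = 47.6

Steady-state error for a unit step on this type-0 loop is 1/(1 + K_p·P(0)).
P(0) = 0.6786. Require 1/(1 + K_p·0.6786) = 0.03, so 1 + 0.6786·K_p = 33.33.
K_p = (33.33 − 1)/0.6786 = 47.6.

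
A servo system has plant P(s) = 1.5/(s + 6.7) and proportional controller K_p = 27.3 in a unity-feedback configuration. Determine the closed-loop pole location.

Closed-loop transfer function: T(s) = K_p·P(s)/(1 + K_p·P(s)) = 40.95/(s + 6.7 + 40.95) = 40.95/(s + 47.65).
The closed-loop pole is at s = −47.65.

s = -47.65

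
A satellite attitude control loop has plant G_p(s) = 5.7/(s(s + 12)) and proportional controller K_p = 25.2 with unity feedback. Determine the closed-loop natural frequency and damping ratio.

ω_n = 12 rad/s, ζ = 0.501

The closed-loop denominator is s(s+12) + 25.2·5.7 = s² + 12s + 143.6.
Matching s² + 2ζω_n s + ω_n²: ω_n = √143.6 = 11.98 rad/s and 2ζω_n = 12, so ζ = 12/(2·11.98) = 0.501.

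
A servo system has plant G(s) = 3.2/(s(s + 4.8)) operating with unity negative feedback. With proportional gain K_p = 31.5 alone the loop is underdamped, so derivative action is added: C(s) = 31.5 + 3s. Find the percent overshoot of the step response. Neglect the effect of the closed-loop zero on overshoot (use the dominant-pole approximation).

Forward path: (31.5 + 3s)·3.2/(s(s+4.8)). The closed-loop characteristic equation is s² + (4.8 + 3.2·3)s + 3.2·31.5 = 0.
That is s² + 14.4s + 100.8 = 0, so ω_n = 10.04 rad/s and ζ = 14.4/(2·10.04) = 0.7171.
%OS = 100·exp(−πζ/√(1−ζ²)) = 3.95%.

3.95%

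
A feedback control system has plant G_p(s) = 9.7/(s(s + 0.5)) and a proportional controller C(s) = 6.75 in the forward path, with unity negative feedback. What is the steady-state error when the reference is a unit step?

The open loop C(s)G_p(s) has a pole at the origin (type 1), so the static position error constant is infinite and e_ss = 1/(1+∞) = 0.

0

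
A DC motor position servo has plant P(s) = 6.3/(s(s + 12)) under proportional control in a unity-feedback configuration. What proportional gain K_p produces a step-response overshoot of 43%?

From %OS = 100·exp(−πζ/√(1−ζ²)) = 43%, ζ = −ln(0.43)/√(π²+ln²(0.43)) = 0.2594.
Characteristic equation s² + 12s + 6.3K_p = 0 gives ζ = 12/(2√(6.3K_p)).
Setting ζ = 0.2594: √(6.3K_p) = 12/(2·0.2594) = 23.13, so K_p = 534.8/6.3 = 84.9.

K_p = 84.9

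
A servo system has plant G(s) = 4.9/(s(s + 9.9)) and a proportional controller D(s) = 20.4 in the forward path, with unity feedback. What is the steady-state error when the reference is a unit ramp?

0.099

The loop has one pole at the origin (type 1). Velocity error constant K_v = lim_{s→0} s·D(s)G(s) = 20.4·4.9/9.9 = 10.1.
Steady-state error to a unit ramp: e_ss = 1/K_v = 0.099.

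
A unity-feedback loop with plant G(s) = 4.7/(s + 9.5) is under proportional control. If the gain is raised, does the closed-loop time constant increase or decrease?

decrease

Closed-loop pole is at s = −(9.5+K_p·4.7); larger K_p moves it further left, so τ = 1/(9.5+K_p·4.7) decreases.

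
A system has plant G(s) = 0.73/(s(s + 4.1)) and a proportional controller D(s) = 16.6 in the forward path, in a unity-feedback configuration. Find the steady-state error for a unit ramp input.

The loop has one pole at the origin (type 1). Velocity error constant K_v = lim_{s→0} s·D(s)G(s) = 16.6·0.73/4.1 = 2.956.
Steady-state error to a unit ramp: e_ss = 1/K_v = 0.338.

0.338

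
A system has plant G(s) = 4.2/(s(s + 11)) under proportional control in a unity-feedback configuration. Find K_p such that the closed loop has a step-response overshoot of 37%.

K_p = 79.1

From %OS = 100·exp(−πζ/√(1−ζ²)) = 37%, ζ = −ln(0.37)/√(π²+ln²(0.37)) = 0.3017.
Characteristic equation s² + 11s + 4.2K_p = 0 gives ζ = 11/(2√(4.2K_p)).
Setting ζ = 0.3017: √(4.2K_p) = 11/(2·0.3017) = 18.23, so K_p = 332.3/4.2 = 79.1.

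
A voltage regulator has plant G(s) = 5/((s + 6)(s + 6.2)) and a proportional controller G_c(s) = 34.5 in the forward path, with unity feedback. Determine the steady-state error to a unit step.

The loop is type 0. Static position error constant K_pos = G_c(0)·G(0) = 34.5·0.1344 = 4.637.
Steady-state error to a unit step: e_ss = 1/(1+K_pos) = 1/5.637 = 0.177.

0.177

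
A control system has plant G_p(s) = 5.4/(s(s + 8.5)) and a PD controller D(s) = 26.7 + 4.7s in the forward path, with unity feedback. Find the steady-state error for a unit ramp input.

0.059

The loop has one pole at the origin (type 1). Velocity error constant K_v = lim_{s→0} s·D(s)G_p(s) = 26.7·5.4/8.5 = 16.96.
Steady-state error to a unit ramp: e_ss = 1/K_v = 0.059.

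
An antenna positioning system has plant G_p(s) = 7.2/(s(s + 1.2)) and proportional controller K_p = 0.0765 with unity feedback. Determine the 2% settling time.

T_s ≈ 6.67 s

From 1 + K_pG_p(s) = 0: s² + 1.2s + 0.5508 = 0 ⇒ ω_n = 0.7422, ζ = 0.8085.
2% settling time T_s ≈ 4/(ζω_n) = 4/0.6 = 6.67 s.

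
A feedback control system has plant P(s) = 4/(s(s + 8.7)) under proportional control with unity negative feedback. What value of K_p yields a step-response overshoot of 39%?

K_p = 57.4

From %OS = 100·exp(−πζ/√(1−ζ²)) = 39%, ζ = −ln(0.39)/√(π²+ln²(0.39)) = 0.2871.
Characteristic equation s² + 8.7s + 4K_p = 0 gives ζ = 8.7/(2√(4K_p)).
Setting ζ = 0.2871: √(4K_p) = 8.7/(2·0.2871) = 15.15, so K_p = 229.6/4 = 57.4.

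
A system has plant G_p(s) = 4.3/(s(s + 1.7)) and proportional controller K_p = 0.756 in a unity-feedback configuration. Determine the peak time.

Closed-loop characteristic equation: s² + 1.7s + 3.251 = 0, so ω_n = 1.803 rad/s and ζ = 1.7/(2·1.803) = 0.4714.
Damped frequency ω_d = ω_n√(1−ζ²) = 1.59 rad/s, so peak time T_p = π/ω_d = 1.98 s.

T_p = 1.98 s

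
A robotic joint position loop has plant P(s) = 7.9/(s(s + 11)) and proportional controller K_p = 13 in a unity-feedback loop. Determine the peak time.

From 1 + K_pP(s) = 0: s² + 11s + 102.7 = 0 ⇒ ω_n = 10.13, ζ = 0.5427.
Damped frequency ω_d = ω_n√(1−ζ²) = 8.512 rad/s, so peak time T_p = π/ω_d = 0.369 s.

T_p = 0.369 s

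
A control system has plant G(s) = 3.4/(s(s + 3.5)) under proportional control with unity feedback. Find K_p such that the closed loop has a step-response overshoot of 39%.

From %OS = 100·exp(−πζ/√(1−ζ²)) = 39%, ζ = −ln(0.39)/√(π²+ln²(0.39)) = 0.2871.
Characteristic equation s² + 3.5s + 3.4K_p = 0 gives ζ = 3.5/(2√(3.4K_p)).
Setting ζ = 0.2871: √(3.4K_p) = 3.5/(2·0.2871) = 6.095, so K_p = 37.15/3.4 = 10.9.

K_p = 10.9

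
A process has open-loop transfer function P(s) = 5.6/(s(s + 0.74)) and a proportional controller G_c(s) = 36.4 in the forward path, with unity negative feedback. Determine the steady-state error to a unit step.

The open loop G_c(s)P(s) has a pole at the origin (type 1), so the static position error constant is infinite and e_ss = 1/(1+∞) = 0.

0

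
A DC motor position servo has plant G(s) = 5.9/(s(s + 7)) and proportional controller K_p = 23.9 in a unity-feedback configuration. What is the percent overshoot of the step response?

37.9%

The closed-loop denominator s² + 7s + 141 gives ω_n = √141 = 11.87 and ζ = 7/(2ω_n) = 0.2947.
%OS = 100·exp(−πζ/√(1−ζ²)) = 100·exp(−π·0.2947/√0.9131) = 37.9%.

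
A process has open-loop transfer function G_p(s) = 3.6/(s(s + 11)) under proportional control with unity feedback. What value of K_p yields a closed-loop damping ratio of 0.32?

Closed-loop characteristic equation: s² + 11s + K_p·3.6 = 0.
So ω_n = √(3.6K_p) and 2ζω_n = 11, giving ζ = 11/(2√(3.6K_p)).
Setting ζ = 0.32: √(3.6K_p) = 11/(2·0.32) = 17.19, so K_p = 295.4/3.6 = 82.1.

K_p = 82.1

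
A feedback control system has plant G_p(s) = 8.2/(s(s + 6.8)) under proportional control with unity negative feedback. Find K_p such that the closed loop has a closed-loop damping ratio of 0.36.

Closed-loop characteristic equation: s² + 6.8s + K_p·8.2 = 0.
So ω_n = √(8.2K_p) and 2ζω_n = 6.8, giving ζ = 6.8/(2√(8.2K_p)).
Setting ζ = 0.36: √(8.2K_p) = 6.8/(2·0.36) = 9.444, so K_p = 89.2/8.2 = 10.9.

K_p = 10.9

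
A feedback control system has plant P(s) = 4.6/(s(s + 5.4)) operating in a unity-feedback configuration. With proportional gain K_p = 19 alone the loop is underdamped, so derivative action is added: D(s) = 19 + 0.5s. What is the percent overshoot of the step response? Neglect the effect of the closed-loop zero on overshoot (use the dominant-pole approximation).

24.2%

Forward path: (19 + 0.5s)·4.6/(s(s+5.4)). The closed-loop characteristic equation is s² + (5.4 + 4.6·0.5)s + 4.6·19 = 0.
That is s² + 7.7s + 87.4 = 0, so ω_n = 9.349 rad/s and ζ = 7.7/(2·9.349) = 0.4118.
%OS = 100·exp(−πζ/√(1−ζ²)) = 24.2%.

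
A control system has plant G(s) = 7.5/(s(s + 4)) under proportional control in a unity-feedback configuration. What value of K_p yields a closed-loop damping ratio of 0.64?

Closed-loop characteristic equation: s² + 4s + K_p·7.5 = 0.
So ω_n = √(7.5K_p) and 2ζω_n = 4, giving ζ = 4/(2√(7.5K_p)).
Setting ζ = 0.64: √(7.5K_p) = 4/(2·0.64) = 3.125, so K_p = 9.766/7.5 = 1.3.

K_p = 1.3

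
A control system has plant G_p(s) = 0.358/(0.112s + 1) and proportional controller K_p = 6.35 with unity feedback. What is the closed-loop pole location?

s = -29.23

Closed loop: T(s) = K_p·G_p/(1+K_p·G_p) = 2.273/(0.112s + 1 + 2.273), with pole at s = −(1 + 2.273)/0.112 = −29.23.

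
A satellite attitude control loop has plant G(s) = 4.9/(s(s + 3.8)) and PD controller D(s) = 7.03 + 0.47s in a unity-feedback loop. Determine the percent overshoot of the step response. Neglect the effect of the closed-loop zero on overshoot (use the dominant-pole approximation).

14.8%

Forward path: (7.03 + 0.47s)·4.9/(s(s+3.8)). The closed-loop characteristic equation is s² + (3.8 + 4.9·0.47)s + 4.9·7.03 = 0.
That is s² + 6.103s + 34.45 = 0, so ω_n = 5.869 rad/s and ζ = 6.103/(2·5.869) = 0.5199.
%OS = 100·exp(−πζ/√(1−ζ²)) = 14.8%.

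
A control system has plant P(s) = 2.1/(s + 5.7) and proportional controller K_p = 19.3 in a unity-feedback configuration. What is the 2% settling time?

T_s ≈ 0.0865 s

Closed-loop transfer function: T(s) = K_p·P(s)/(1 + K_p·P(s)) = 40.53/(s + 5.7 + 40.53) = 40.53/(s + 46.23).
Time constant τ = 1/46.23 = 0.02163 s, so the 2% settling time is about 4τ = 0.0865 s.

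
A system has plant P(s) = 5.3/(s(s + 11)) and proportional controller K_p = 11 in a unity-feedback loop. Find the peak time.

From 1 + K_pP(s) = 0: s² + 11s + 58.3 = 0 ⇒ ω_n = 7.635, ζ = 0.7203.
Damped frequency ω_d = ω_n√(1−ζ²) = 5.296 rad/s, so peak time T_p = π/ω_d = 0.593 s.

T_p = 0.593 s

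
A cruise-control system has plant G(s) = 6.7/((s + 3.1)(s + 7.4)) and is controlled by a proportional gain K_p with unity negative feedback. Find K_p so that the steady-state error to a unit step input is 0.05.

K_p = 65.1

The loop is type 0, so e_ss(step) = 1/(1 + K_pos) with K_pos = K_p·G(0).
G(0) = 0.2921. Require 1/(1 + K_p·0.2921) = 0.05, so 1 + 0.2921·K_p = 20.
K_p = (20 − 1)/0.2921 = 65.1.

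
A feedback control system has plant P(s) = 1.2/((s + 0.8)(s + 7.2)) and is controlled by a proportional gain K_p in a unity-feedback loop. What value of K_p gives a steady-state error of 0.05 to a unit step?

The loop is type 0, so e_ss(step) = 1/(1 + K_pos) with K_pos = K_p·P(0).
P(0) = 0.2083. Require 1/(1 + K_p·0.2083) = 0.05, so 1 + 0.2083·K_p = 20.
K_p = (20 − 1)/0.2083 = 91.2.

K_p = 91.2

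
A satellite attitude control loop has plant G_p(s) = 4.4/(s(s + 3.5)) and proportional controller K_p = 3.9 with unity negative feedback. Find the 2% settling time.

Closed-loop characteristic equation: s² + 3.5s + 17.16 = 0, so ω_n = 4.142 rad/s and ζ = 3.5/(2·4.142) = 0.4225.
2% settling time T_s ≈ 4/(ζω_n) = 4/1.75 = 2.29 s.

T_s ≈ 2.29 s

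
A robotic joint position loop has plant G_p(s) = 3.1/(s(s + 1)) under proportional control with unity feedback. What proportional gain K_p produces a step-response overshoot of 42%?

From %OS = 100·exp(−πζ/√(1−ζ²)) = 42%, ζ = −ln(0.42)/√(π²+ln²(0.42)) = 0.2662.
Characteristic equation s² + 1s + 3.1K_p = 0 gives ζ = 1/(2√(3.1K_p)).
Setting ζ = 0.2662: √(3.1K_p) = 1/(2·0.2662) = 1.878, so K_p = 3.529/3.1 = 1.14.

K_p = 1.14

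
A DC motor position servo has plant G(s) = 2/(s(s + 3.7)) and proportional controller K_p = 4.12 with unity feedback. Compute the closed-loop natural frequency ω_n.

ω_n = 2.87 rad/s

With unity feedback the closed-loop characteristic equation is s² + 3.7s + 4.12·2 = s² + 3.7s + 8.24 = 0.
So ω_n² = 8.24 ⇒ ω_n = 2.871 rad/s, and ζ = 3.7/(2ω_n) = 0.644.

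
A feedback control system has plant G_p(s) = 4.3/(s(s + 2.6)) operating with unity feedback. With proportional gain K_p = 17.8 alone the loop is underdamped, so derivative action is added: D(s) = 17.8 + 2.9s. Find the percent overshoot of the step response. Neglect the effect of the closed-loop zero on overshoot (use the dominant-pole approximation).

0.487%

Forward path: (17.8 + 2.9s)·4.3/(s(s+2.6)). The closed-loop characteristic equation is s² + (2.6 + 4.3·2.9)s + 4.3·17.8 = 0.
That is s² + 15.07s + 76.54 = 0, so ω_n = 8.749 rad/s and ζ = 15.07/(2·8.749) = 0.8613.
%OS = 100·exp(−πζ/√(1−ζ²)) = 0.487%.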